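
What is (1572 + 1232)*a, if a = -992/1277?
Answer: -2781568/1277 ≈ -2178.2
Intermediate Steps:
a = -992/1277 (a = -992*1/1277 = -992/1277 ≈ -0.77682)
(1572 + 1232)*a = (1572 + 1232)*(-992/1277) = 2804*(-992/1277) = -2781568/1277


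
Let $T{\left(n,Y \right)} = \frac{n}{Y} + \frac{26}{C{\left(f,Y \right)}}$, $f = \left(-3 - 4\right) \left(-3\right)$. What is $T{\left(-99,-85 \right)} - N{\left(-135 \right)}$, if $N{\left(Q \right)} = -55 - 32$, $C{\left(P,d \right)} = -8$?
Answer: $\frac{28871}{340} \approx 84.915$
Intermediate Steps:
$f = 21$ ($f = \left(-7\right) \left(-3\right) = 21$)
$N{\left(Q \right)} = -87$
$T{\left(n,Y \right)} = - \frac{13}{4} + \frac{n}{Y}$ ($T{\left(n,Y \right)} = \frac{n}{Y} + \frac{26}{-8} = \frac{n}{Y} + 26 \left(- \frac{1}{8}\right) = \frac{n}{Y} - \frac{13}{4} = - \frac{13}{4} + \frac{n}{Y}$)
$T{\left(-99,-85 \right)} - N{\left(-135 \right)} = \left(- \frac{13}{4} - \frac{99}{-85}\right) - -87 = \left(- \frac{13}{4} - - \frac{99}{85}\right) + 87 = \left(- \frac{13}{4} + \frac{99}{85}\right) + 87 = - \frac{709}{340} + 87 = \frac{28871}{340}$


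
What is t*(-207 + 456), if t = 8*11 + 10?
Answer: 24402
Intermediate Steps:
t = 98 (t = 88 + 10 = 98)
t*(-207 + 456) = 98*(-207 + 456) = 98*249 = 24402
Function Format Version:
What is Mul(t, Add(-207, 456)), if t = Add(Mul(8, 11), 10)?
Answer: 24402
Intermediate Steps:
t = 98 (t = Add(88, 10) = 98)
Mul(t, Add(-207, 456)) = Mul(98, Add(-207, 456)) = Mul(98, 249) = 24402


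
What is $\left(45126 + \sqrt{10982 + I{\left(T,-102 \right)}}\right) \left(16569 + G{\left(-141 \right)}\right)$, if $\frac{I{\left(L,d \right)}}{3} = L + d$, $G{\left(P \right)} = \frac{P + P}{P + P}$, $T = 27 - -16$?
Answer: $747737820 + 16570 \sqrt{10805} \approx 7.4946 \cdot 10^{8}$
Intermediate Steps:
$T = 43$ ($T = 27 + 16 = 43$)
$G{\left(P \right)} = 1$ ($G{\left(P \right)} = \frac{2 P}{2 P} = 2 P \frac{1}{2 P} = 1$)
$I{\left(L,d \right)} = 3 L + 3 d$ ($I{\left(L,d \right)} = 3 \left(L + d\right) = 3 L + 3 d$)
$\left(45126 + \sqrt{10982 + I{\left(T,-102 \right)}}\right) \left(16569 + G{\left(-141 \right)}\right) = \left(45126 + \sqrt{10982 + \left(3 \cdot 43 + 3 \left(-102\right)\right)}\right) \left(16569 + 1\right) = \left(45126 + \sqrt{10982 + \left(129 - 306\right)}\right) 16570 = \left(45126 + \sqrt{10982 - 177}\right) 16570 = \left(45126 + \sqrt{10805}\right) 16570 = 747737820 + 16570 \sqrt{10805}$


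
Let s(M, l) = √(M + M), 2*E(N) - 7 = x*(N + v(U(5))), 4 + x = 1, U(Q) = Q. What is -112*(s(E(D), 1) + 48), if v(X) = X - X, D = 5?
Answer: -5376 - 224*I*√2 ≈ -5376.0 - 316.78*I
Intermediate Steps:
x = -3 (x = -4 + 1 = -3)
v(X) = 0
E(N) = 7/2 - 3*N/2 (E(N) = 7/2 + (-3*(N + 0))/2 = 7/2 + (-3*N)/2 = 7/2 - 3*N/2)
s(M, l) = √2*√M (s(M, l) = √(2*M) = √2*√M)
-112*(s(E(D), 1) + 48) = -112*(√2*√(7/2 - 3/2*5) + 48) = -112*(√2*√(7/2 - 15/2) + 48) = -112*(√2*√(-4) + 48) = -112*(√2*(2*I) + 48) = -112*(2*I*√2 + 48) = -112*(48 + 2*I*√2) = -5376 - 224*I*√2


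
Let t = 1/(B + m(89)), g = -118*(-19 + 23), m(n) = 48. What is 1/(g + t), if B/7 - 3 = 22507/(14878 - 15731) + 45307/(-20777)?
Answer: -2321051781/1095554163413 ≈ -0.0021186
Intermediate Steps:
g = -472 (g = -118*4 = -472)
B = -3171745269/17722781 (B = 21 + 7*(22507/(14878 - 15731) + 45307/(-20777)) = 21 + 7*(22507/(-853) + 45307*(-1/20777)) = 21 + 7*(22507*(-1/853) - 45307/20777) = 21 + 7*(-22507/853 - 45307/20777) = 21 + 7*(-506274810/17722781) = 21 - 3543923670/17722781 = -3171745269/17722781 ≈ -178.96)
t = -17722781/2321051781 (t = 1/(-3171745269/17722781 + 48) = 1/(-2321051781/17722781) = -17722781/2321051781 ≈ -0.0076357)
1/(g + t) = 1/(-472 - 17722781/2321051781) = 1/(-1095554163413/2321051781) = -2321051781/1095554163413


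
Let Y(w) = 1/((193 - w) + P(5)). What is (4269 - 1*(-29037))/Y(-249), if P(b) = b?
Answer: 14887782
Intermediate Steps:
Y(w) = 1/(198 - w) (Y(w) = 1/((193 - w) + 5) = 1/(198 - w))
(4269 - 1*(-29037))/Y(-249) = (4269 - 1*(-29037))/(1/(198 - 1*(-249))) = (4269 + 29037)/(1/(198 + 249)) = 33306/(1/447) = 33306*447 = 14887782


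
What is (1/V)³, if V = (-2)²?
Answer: 1/64 ≈ 0.015625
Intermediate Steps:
V = 4
(1/V)³ = (1/4)³ = (¼)³ = 1/64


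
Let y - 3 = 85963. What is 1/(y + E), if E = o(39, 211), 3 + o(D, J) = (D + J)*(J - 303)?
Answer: 1/62963 ≈ 1.5882e-5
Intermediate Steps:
o(D, J) = -3 + (-303 + J)*(D + J) (o(D, J) = -3 + (D + J)*(J - 303) = -3 + (D + J)*(-303 + J) = -3 + (-303 + J)*(D + J))
y = 85966 (y = 3 + 85963 = 85966)
E = -23003 (E = -3 + 211**2 - 303*39 - 303*211 + 39*211 = -3 + 44521 - 11817 - 63933 + 8229 = -23003)
1/(y + E) = 1/(85966 - 23003) = 1/62963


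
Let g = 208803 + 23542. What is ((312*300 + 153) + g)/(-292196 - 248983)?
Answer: -326098/541179 ≈ -0.60257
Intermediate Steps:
g = 232345
((312*300 + 153) + g)/(-292196 - 248983) = ((312*300 + 153) + 232345)/(-292196 - 248983) = ((93600 + 153) + 232345)/(-541179) = (93753 + 232345)*(-1/541179) = 326098*(-1/541179) = -326098/541179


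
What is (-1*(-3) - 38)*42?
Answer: -1470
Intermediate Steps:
(-1*(-3) - 38)*42 = (3 - 38)*42 = -35*42 = -1470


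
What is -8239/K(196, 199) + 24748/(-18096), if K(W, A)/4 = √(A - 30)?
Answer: -180745/1131 ≈ -159.81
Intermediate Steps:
K(W, A) = 4*√(-30 + A) (K(W, A) = 4*√(A - 30) = 4*√(-30 + A))
-8239/K(196, 199) + 24748/(-18096) = -8239*1/(4*√(-30 + 199)) + 24748/(-18096) = -8239/(4*√169) + 24748*(-1/18096) = -8239/(4*13) - 6187/4524 = -8239/52 - 6187/4524 = -180745/1131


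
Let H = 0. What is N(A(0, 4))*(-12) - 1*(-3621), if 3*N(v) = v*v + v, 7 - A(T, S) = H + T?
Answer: 3397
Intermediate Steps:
A(T, S) = 7 - T (A(T, S) = 7 - (0 + T) = 7 - T)
N(v) = v/3 + v²/3 (N(v) = (v*v + v)/3 = (v² + v)/3 = (v + v²)/3 = v/3 + v²/3)
N(A(0, 4))*(-12) - 1*(-3621) = ((7 - 1*0)*(1 + (7 - 1*0))/3)*(-12) - 1*(-3621) = ((7 + 0)*(1 + (7 + 0))/3)*(-12) + 3621 = ((⅓)*7*(1 + 7))*(-12) + 3621 = ((⅓)*7*8)*(-12) + 3621 = (56/3)*(-12) + 3621 = -224 + 3621 = 3397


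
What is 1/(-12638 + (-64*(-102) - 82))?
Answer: -1/6192 ≈ -0.00016150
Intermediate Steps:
1/(-12638 + (-64*(-102) - 82)) = 1/(-12638 + (6528 - 82)) = 1/(-12638 + 6446) = 1/(-6192) = -1/6192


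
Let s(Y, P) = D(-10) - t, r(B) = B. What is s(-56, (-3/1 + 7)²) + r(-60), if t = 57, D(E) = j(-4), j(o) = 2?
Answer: -115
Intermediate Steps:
D(E) = 2
s(Y, P) = -55 (s(Y, P) = 2 - 1*57 = 2 - 57 = -55)
s(-56, (-3/1 + 7)²) + r(-60) = -55 - 60 = -115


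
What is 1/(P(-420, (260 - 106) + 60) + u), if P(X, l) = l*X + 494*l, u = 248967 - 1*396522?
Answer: -1/131719 ≈ -7.5919e-6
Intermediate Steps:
u = -147555 (u = 248967 - 396522 = -147555)
P(X, l) = 494*l + X*l (P(X, l) = X*l + 494*l = 494*l + X*l)
1/(P(-420, (260 - 106) + 60) + u) = 1/(((260 - 106) + 60)*(494 - 420) - 147555) = 1/((154 + 60)*74 - 147555) = 1/(214*74 - 147555) = 1/(15836 - 147555) = 1/(-131719) = -1/131719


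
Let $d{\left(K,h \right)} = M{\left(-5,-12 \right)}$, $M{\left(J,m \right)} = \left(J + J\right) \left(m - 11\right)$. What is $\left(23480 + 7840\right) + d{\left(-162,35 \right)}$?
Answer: $31550$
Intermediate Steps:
$M{\left(J,m \right)} = 2 J \left(-11 + m\right)$
$d{\left(K,h \right)} = 230$ ($d{\left(K,h \right)} = 2 \left(-5\right) \left(-11 - 12\right) = 2 \left(-5\right) \left(-23\right) = 230$)
$\left(23480 + 7840\right) + d{\left(-162,35 \right)} = \left(23480 + 7840\right) + 230 = 31320 + 230 = 31550$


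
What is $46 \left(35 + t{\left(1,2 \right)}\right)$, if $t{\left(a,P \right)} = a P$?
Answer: $1702$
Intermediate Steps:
$t{\left(a,P \right)} = P a$
$46 \left(35 + t{\left(1,2 \right)}\right) = 46 \left(35 + 2 \cdot 1\right) = 46 \left(35 + 2\right) = 46 \cdot 37 = 1702$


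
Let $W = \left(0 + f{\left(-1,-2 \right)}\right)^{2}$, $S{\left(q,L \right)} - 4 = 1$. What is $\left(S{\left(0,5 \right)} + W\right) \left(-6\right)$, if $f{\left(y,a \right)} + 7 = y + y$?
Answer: $-516$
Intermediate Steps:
$S{\left(q,L \right)} = 5$ ($S{\left(q,L \right)} = 4 + 1 = 5$)
$f{\left(y,a \right)} = -7 + 2 y$ ($f{\left(y,a \right)} = -7 + \left(y + y\right) = -7 + 2 y$)
$W = 81$ ($W = \left(0 + \left(-7 + 2 \left(-1\right)\right)\right)^{2} = \left(0 - 9\right)^{2} = \left(-9\right)^{2} = 81$)
$\left(S{\left(0,5 \right)} + W\right) \left(-6\right) = \left(5 + 81\right) \left(-6\right) = 86 \left(-6\right) = -516$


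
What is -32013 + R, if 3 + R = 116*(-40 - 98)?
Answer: -48024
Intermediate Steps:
R = -16011 (R = -3 + 116*(-40 - 98) = -3 + 116*(-138) = -3 - 16008 = -16011)
-32013 + R = -32013 - 16011 = -48024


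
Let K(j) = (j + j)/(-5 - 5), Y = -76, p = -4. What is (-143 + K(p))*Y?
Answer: 54036/5 ≈ 10807.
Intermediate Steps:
K(j) = -j/5 (K(j) = (2*j)/(-10) = (2*j)*(-⅒) = -j/5)
(-143 + K(p))*Y = (-143 - ⅕*(-4))*(-76) = (-143 + ⅘)*(-76) = -711/5*(-76) = 54036/5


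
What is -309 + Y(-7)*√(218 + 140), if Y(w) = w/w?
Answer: -309 + √358 ≈ -290.08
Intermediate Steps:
Y(w) = 1
-309 + Y(-7)*√(218 + 140) = -309 + 1*√(218 + 140) = -309 + 1*√358 = -309 + √358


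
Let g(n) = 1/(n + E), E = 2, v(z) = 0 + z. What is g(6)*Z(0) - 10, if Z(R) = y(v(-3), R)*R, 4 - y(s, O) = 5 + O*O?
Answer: -10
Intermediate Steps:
v(z) = z
y(s, O) = -1 - O**2 (y(s, O) = 4 - (5 + O*O) = 4 - (5 + O**2) = 4 + (-5 - O**2) = -1 - O**2)
g(n) = 1/(2 + n) (g(n) = 1/(n + 2) = 1/(2 + n))
Z(R) = R*(-1 - R**2) (Z(R) = (-1 - R**2)*R = R*(-1 - R**2))
g(6)*Z(0) - 10 = (-1*0 - 1*0**3)/(2 + 6) - 10 = (0 - 1*0)/8 - 10 = (0 + 0)/8 - 10 = (1/8)*0 - 10 = 0 - 10 = -10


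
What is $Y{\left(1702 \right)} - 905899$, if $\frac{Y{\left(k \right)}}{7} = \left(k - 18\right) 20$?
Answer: $-670139$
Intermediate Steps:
$Y{\left(k \right)} = -2520 + 140 k$ ($Y{\left(k \right)} = 7 \left(k - 18\right) 20 = 7 \left(-18 + k\right) 20 = 7 \left(-360 + 20 k\right) = -2520 + 140 k$)
$Y{\left(1702 \right)} - 905899 = \left(-2520 + 140 \cdot 1702\right) - 905899 = \left(-2520 + 238280\right) - 905899 = 235760 - 905899 = -670139$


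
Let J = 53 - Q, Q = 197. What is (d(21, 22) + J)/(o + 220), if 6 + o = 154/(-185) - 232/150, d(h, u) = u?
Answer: -169275/293624 ≈ -0.57650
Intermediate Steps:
J = -144 (J = 53 - 1*197 = 53 - 197 = -144)
o = -23252/2775 (o = -6 + (154/(-185) - 232/150) = -6 + (154*(-1/185) - 232*1/150) = -6 + (-154/185 - 116/75) = -6 - 6602/2775 = -23252/2775 ≈ -8.3791)
(d(21, 22) + J)/(o + 220) = (22 - 144)/(-23252/2775 + 220) = -122/587248/2775 = -122*2775/587248 = -169275/293624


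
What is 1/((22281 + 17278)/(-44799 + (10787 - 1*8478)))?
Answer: -42490/39559 ≈ -1.0741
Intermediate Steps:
1/((22281 + 17278)/(-44799 + (10787 - 1*8478))) = 1/(39559/(-44799 + (10787 - 8478))) = 1/(39559/(-44799 + 2309)) = 1/(39559/(-42490)) = 1/(39559*(-1/42490)) = 1/(-39559/42490) = -42490/39559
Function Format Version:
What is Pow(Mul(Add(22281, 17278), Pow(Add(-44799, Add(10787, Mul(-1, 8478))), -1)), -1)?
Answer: Rational(-42490, 39559) ≈ -1.0741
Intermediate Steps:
Pow(Mul(Add(22281, 17278), Pow(Add(-44799, Add(10787, Mul(-1, 8478))), -1)), -1) = Pow(Mul(39559, Pow(Add(-44799, Add(10787, -8478)), -1)), -1) = Pow(Mul(39559, Pow(Add(-44799, 2309), -1)), -1) = Pow(Mul(39559, Pow(-42490, -1)), -1) = Pow(Mul(39559, Rational(-1, 42490)), -1) = Pow(Rational(-39559, 42490), -1) = Rational(-42490, 39559)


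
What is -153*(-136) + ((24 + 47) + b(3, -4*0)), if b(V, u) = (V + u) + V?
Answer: 20885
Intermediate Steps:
b(V, u) = u + 2*V
-153*(-136) + ((24 + 47) + b(3, -4*0)) = -153*(-136) + ((24 + 47) + (-4*0 + 2*3)) = 20808 + (71 + (0 + 6)) = 20808 + (71 + 6) = 20808 + 77 = 20885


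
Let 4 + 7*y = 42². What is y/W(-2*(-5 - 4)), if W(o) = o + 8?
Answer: 880/91 ≈ 9.6703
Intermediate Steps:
W(o) = 8 + o
y = 1760/7 (y = -4/7 + (⅐)*42² = -4/7 + (⅐)*1764 = -4/7 + 252 = 1760/7 ≈ 251.43)
y/W(-2*(-5 - 4)) = 1760/(7*(8 - 2*(-5 - 4))) = 1760/(7*(8 - 2*(-9))) = 1760/(7*(8 + 18)) = (1760/7)/26 = (1760/7)*(1/26) = 880/91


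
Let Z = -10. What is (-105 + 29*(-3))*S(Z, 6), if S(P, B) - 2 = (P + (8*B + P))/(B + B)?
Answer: -832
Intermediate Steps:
S(P, B) = 2 + (2*P + 8*B)/(2*B) (S(P, B) = 2 + (P + (8*B + P))/(B + B) = 2 + (P + (P + 8*B))/((2*B)) = 2 + (2*P + 8*B)*(1/(2*B)) = 2 + (2*P + 8*B)/(2*B))
(-105 + 29*(-3))*S(Z, 6) = (-105 + 29*(-3))*(6 - 10/6) = (-105 - 87)*(6 - 10*1/6) = -192*(6 - 5/3) = -192*13/3 = -832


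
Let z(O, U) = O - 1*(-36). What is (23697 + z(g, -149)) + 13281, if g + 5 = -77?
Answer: 36932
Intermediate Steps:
g = -82 (g = -5 - 77 = -82)
z(O, U) = 36 + O (z(O, U) = O + 36 = 36 + O)
(23697 + z(g, -149)) + 13281 = (23697 + (36 - 82)) + 13281 = (23697 - 46) + 13281 = 23651 + 13281 = 36932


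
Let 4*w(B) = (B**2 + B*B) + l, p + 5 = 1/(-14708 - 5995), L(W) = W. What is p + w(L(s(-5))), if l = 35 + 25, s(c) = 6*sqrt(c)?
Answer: -1656241/20703 ≈ -80.000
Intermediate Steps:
l = 60
p = -103516/20703 (p = -5 + 1/(-14708 - 5995) = -5 + 1/(-20703) = -5 - 1/20703 = -103516/20703 ≈ -5.0000)
w(B) = 15 + B**2/2 (w(B) = ((B**2 + B*B) + 60)/4 = ((B**2 + B**2) + 60)/4 = (2*B**2 + 60)/4 = (60 + 2*B**2)/4 = 15 + B**2/2)
p + w(L(s(-5))) = -103516/20703 + (15 + (6*sqrt(-5))**2/2) = -103516/20703 + (15 + (6*(I*sqrt(5)))**2/2) = -103516/20703 + (15 + (6*I*sqrt(5))**2/2) = -103516/20703 + (15 + (1/2)*(-180)) = -103516/20703 + (15 - 90) = -103516/20703 - 75 = -1656241/20703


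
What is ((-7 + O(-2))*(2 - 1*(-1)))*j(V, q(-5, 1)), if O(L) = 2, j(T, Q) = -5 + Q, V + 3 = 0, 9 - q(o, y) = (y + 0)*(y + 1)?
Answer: -30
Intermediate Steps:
q(o, y) = 9 - y*(1 + y) (q(o, y) = 9 - (y + 0)*(y + 1) = 9 - y*(1 + y))
V = -3 (V = -3 + 0 = -3)
((-7 + O(-2))*(2 - 1*(-1)))*j(V, q(-5, 1)) = ((-7 + 2)*(2 - 1*(-1)))*(-5 + (9 - 1*1 - 1*1²)) = (-5*(2 + 1))*(-5 + (9 - 1 - 1*1)) = (-5*3)*(-5 + (9 - 1 - 1)) = -15*(-5 + 7) = -15*2 = -30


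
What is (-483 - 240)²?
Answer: 522729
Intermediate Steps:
(-483 - 240)² = (-723)² = 522729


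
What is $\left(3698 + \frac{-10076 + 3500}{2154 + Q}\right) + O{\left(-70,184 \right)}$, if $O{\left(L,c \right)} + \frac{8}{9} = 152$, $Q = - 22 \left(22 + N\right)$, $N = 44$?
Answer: $\frac{149750}{39} \approx 3839.7$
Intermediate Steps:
$Q = -1452$ ($Q = - 22 \left(22 + 44\right) = \left(-22\right) 66 = -1452$)
$O{\left(L,c \right)} = \frac{1360}{9}$ ($O{\left(L,c \right)} = - \frac{8}{9} + 152 = \frac{1360}{9}$)
$\left(3698 + \frac{-10076 + 3500}{2154 + Q}\right) + O{\left(-70,184 \right)} = \left(3698 + \frac{-10076 + 3500}{2154 - 1452}\right) + \frac{1360}{9} = \left(3698 - \frac{6576}{702}\right) + \frac{1360}{9} = \left(3698 - \frac{1096}{117}\right) + \frac{1360}{9} = \frac{431570}{117} + \frac{1360}{9} = \frac{149750}{39}$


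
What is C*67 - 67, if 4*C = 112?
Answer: 1809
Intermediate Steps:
C = 28 (C = (¼)*112 = 28)
C*67 - 67 = 28*67 - 67 = 1876 - 67 = 1809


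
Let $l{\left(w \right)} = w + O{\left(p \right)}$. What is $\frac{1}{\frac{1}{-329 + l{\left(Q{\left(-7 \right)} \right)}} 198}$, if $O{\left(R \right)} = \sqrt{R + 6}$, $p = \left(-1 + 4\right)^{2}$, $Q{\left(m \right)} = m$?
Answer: $- \frac{56}{33} + \frac{\sqrt{15}}{198} \approx -1.6774$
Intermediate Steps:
$p = 9$ ($p = 3^{2} = 9$)
$O{\left(R \right)} = \sqrt{6 + R}$
$l{\left(w \right)} = w + \sqrt{15}$ ($l{\left(w \right)} = w + \sqrt{6 + 9} = w + \sqrt{15}$)
$\frac{1}{\frac{1}{-329 + l{\left(Q{\left(-7 \right)} \right)}} 198} = \frac{1}{\frac{1}{-329 - \left(7 - \sqrt{15}\right)} 198} = \frac{1}{\frac{1}{-336 + \sqrt{15}} \cdot 198} = \frac{1}{198 \frac{1}{-336 + \sqrt{15}}} = - \frac{56}{33} + \frac{\sqrt{15}}{198}$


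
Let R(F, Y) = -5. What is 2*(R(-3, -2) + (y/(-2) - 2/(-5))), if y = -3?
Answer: -31/5 ≈ -6.2000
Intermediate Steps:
2*(R(-3, -2) + (y/(-2) - 2/(-5))) = 2*(-5 + (-3/(-2) - 2/(-5))) = 2*(-5 + (-3*(-1/2) - 2*(-1/5))) = 2*(-5 + (3/2 + 2/5)) = 2*(-5 + 19/10) = 2*(-31/10) = -31/5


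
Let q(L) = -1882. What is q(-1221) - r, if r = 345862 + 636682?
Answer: -984426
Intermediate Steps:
r = 982544
q(-1221) - r = -1882 - 1*982544 = -1882 - 982544 = -984426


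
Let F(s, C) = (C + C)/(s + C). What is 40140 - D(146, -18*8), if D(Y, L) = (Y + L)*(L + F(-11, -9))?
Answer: 202131/5 ≈ 40426.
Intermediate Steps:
F(s, C) = 2*C/(C + s) (F(s, C) = (2*C)/(C + s) = 2*C/(C + s))
D(Y, L) = (9/10 + L)*(L + Y) (D(Y, L) = (Y + L)*(L + 2*(-9)/(-9 - 11)) = (L + Y)*(L + 2*(-9)/(-20)) = (L + Y)*(L + 2*(-9)*(-1/20)) = (L + Y)*(L + 9/10) = (L + Y)*(9/10 + L) = (9/10 + L)*(L + Y))
40140 - D(146, -18*8) = 40140 - ((-18*8)² + 9*(-18*8)/10 + (9/10)*146 - 18*8*146) = 40140 - ((-144)² + (9/10)*(-144) + 657/5 - 144*146) = 40140 - (20736 - 648/5 + 657/5 - 21024) = 40140 - 1*(-1431/5) = 40140 + 1431/5 = 202131/5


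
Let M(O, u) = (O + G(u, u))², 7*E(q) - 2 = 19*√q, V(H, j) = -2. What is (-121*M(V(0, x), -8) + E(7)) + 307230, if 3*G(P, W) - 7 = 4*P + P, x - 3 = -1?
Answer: 2007469/7 + 19*√7/7 ≈ 2.8679e+5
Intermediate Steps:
x = 2 (x = 3 - 1 = 2)
G(P, W) = 7/3 + 5*P/3 (G(P, W) = 7/3 + (4*P + P)/3 = 7/3 + (5*P)/3 = 7/3 + 5*P/3)
E(q) = 2/7 + 19*√q/7 (E(q) = 2/7 + (19*√q)/7 = 2/7 + 19*√q/7)
M(O, u) = (7/3 + O + 5*u/3)² (M(O, u) = (O + (7/3 + 5*u/3))² = (7/3 + O + 5*u/3)²)
(-121*M(V(0, x), -8) + E(7)) + 307230 = (-121*(7 + 3*(-2) + 5*(-8))²/9 + (2/7 + 19*√7/7)) + 307230 = (-121*(7 - 6 - 40)²/9 + (2/7 + 19*√7/7)) + 307230 = (-121*(-39)²/9 + (2/7 + 19*√7/7)) + 307230 = (-121*1521/9 + (2/7 + 19*√7/7)) + 307230 = (-121*169 + (2/7 + 19*√7/7)) + 307230 = (-20449 + (2/7 + 19*√7/7)) + 307230 = (-143141/7 + 19*√7/7) + 307230 = 2007469/7 + 19*√7/7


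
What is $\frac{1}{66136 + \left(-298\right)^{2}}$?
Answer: $\frac{1}{154940} \approx 6.4541 \cdot 10^{-6}$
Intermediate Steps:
$\frac{1}{66136 + \left(-298\right)^{2}} = \frac{1}{66136 + 88804} = \frac{1}{154940}$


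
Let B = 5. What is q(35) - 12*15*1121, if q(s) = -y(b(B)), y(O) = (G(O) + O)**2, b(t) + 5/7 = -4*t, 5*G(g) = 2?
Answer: -247686021/1225 ≈ -2.0219e+5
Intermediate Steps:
G(g) = 2/5 (G(g) = (1/5)*2 = 2/5)
b(t) = -5/7 - 4*t
y(O) = (2/5 + O)**2
q(s) = -505521/1225 (q(s) = -(2 + 5*(-5/7 - 4*5))**2/25 = -(2 + 5*(-5/7 - 20))**2/25 = -(2 + 5*(-145/7))**2/25 = -(2 - 725/7)**2/25 = -(-711/7)**2/25 = -505521/(25*49) = -1*505521/1225 = -505521/1225)
q(35) - 12*15*1121 = -505521/1225 - 12*15*1121 = -505521/1225 - 180*1121 = -505521/1225 - 201780 = -247686021/1225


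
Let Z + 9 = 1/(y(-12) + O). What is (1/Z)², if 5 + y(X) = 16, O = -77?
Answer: 4356/354025 ≈ 0.012304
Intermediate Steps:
y(X) = 11 (y(X) = -5 + 16 = 11)
Z = -595/66 (Z = -9 + 1/(11 - 77) = -9 + 1/(-66) = -9 - 1/66 = -595/66 ≈ -9.0152)
(1/Z)² = (1/(-595/66))² = (-66/595)² = 4356/354025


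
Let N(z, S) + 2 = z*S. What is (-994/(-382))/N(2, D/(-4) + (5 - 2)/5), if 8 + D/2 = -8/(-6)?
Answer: 7455/16808 ≈ 0.44354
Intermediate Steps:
D = -40/3 (D = -16 + 2*(-8/(-6)) = -16 + 2*(-8*(-⅙)) = -16 + 2*(4/3) = -16 + 8/3 = -40/3 ≈ -13.333)
N(z, S) = -2 + S*z (N(z, S) = -2 + z*S = -2 + S*z)
(-994/(-382))/N(2, D/(-4) + (5 - 2)/5) = (-994/(-382))/(-2 + (-40/3/(-4) + (5 - 2)/5)*2) = (-994*(-1/382))/(-2 + (-40/3*(-¼) + 3*(⅕))*2) = 497/(191*(-2 + (10/3 + ⅗)*2)) = 497/(191*(-2 + (59/15)*2)) = 497/(191*(-2 + 118/15)) = 497/(191*(88/15)) = (497/191)*(15/88) = 7455/16808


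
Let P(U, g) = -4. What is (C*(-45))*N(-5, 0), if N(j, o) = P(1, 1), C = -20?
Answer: -3600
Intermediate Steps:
N(j, o) = -4
(C*(-45))*N(-5, 0) = -20*(-45)*(-4) = 900*(-4) = -3600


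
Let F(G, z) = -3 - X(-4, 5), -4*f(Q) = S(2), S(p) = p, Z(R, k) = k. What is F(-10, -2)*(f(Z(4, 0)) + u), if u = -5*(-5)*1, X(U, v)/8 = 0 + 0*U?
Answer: -147/2 ≈ -73.500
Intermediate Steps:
X(U, v) = 0 (X(U, v) = 8*(0 + 0*U) = 8*(0 + 0) = 8*0 = 0)
f(Q) = -½ (f(Q) = -¼*2 = -½)
F(G, z) = -3 (F(G, z) = -3 - 1*0 = -3 + 0 = -3)
u = 25 (u = 25*1 = 25)
F(-10, -2)*(f(Z(4, 0)) + u) = -3*(-½ + 25) = -3*49/2 = -147/2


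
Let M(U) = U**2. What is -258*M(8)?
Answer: -16512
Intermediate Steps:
-258*M(8) = -258*8**2 = -258*64 = -16512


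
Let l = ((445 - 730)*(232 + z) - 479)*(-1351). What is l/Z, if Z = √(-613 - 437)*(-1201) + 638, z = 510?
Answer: 91343448581/757464047 + 1719490309495*I*√42/1514928094 ≈ 120.59 + 7355.8*I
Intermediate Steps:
Z = 638 - 6005*I*√42 (Z = √(-1050)*(-1201) + 638 = (5*I*√42)*(-1201) + 638 = -6005*I*√42 + 638 = 638 - 6005*I*√42 ≈ 638.0 - 38917.0*I)
l = 286343099 (l = ((445 - 730)*(232 + 510) - 479)*(-1351) = (-285*742 - 479)*(-1351) = (-211470 - 479)*(-1351) = -211949*(-1351) = 286343099)
l/Z = 286343099/(638 - 6005*I*√42)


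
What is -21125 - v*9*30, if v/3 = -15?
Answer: -8975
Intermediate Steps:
v = -45 (v = 3*(-15) = -45)
-21125 - v*9*30 = -21125 - (-45*9)*30 = -21125 - (-405)*30 = -21125 - 1*(-12150) = -21125 + 12150 = -8975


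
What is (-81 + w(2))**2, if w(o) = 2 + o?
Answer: 5929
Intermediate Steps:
(-81 + w(2))**2 = (-81 + (2 + 2))**2 = (-81 + 4)**2 = (-77)**2 = 5929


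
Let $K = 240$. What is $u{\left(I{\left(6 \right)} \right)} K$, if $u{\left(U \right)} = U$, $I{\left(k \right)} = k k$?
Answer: $8640$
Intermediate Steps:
$I{\left(k \right)} = k^{2}$
$u{\left(I{\left(6 \right)} \right)} K = 6^{2} \cdot 240 = 36 \cdot 240 = 8640$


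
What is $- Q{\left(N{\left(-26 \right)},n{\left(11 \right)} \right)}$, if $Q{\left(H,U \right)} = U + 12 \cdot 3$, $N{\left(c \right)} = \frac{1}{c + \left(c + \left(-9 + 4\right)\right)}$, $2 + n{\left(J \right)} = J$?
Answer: $-45$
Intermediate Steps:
$n{\left(J \right)} = -2 + J$
$N{\left(c \right)} = \frac{1}{-5 + 2 c}$ ($N{\left(c \right)} = \frac{1}{c + \left(c - 5\right)} = \frac{1}{c + \left(-5 + c\right)} = \frac{1}{-5 + 2 c}$)
$Q{\left(H,U \right)} = 36 + U$ ($Q{\left(H,U \right)} = U + 36 = 36 + U$)
$- Q{\left(N{\left(-26 \right)},n{\left(11 \right)} \right)} = - (36 + \left(-2 + 11\right)) = - (36 + 9) = \left(-1\right) 45 = -45$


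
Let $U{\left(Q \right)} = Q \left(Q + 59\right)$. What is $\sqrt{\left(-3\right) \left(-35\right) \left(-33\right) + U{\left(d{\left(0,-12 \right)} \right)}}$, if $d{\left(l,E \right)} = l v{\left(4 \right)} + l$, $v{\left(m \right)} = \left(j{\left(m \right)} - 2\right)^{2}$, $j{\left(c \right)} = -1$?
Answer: $3 i \sqrt{385} \approx 58.864 i$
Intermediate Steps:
$v{\left(m \right)} = 9$ ($v{\left(m \right)} = \left(-1 - 2\right)^{2} = \left(-3\right)^{2} = 9$)
$d{\left(l,E \right)} = 10 l$ ($d{\left(l,E \right)} = l 9 + l = 9 l + l = 10 l$)
$U{\left(Q \right)} = Q \left(59 + Q\right)$
$\sqrt{\left(-3\right) \left(-35\right) \left(-33\right) + U{\left(d{\left(0,-12 \right)} \right)}} = \sqrt{\left(-3\right) \left(-35\right) \left(-33\right) + 10 \cdot 0 \left(59 + 10 \cdot 0\right)} = \sqrt{105 \left(-33\right) + 0 \left(59 + 0\right)} = \sqrt{-3465 + 0 \cdot 59} = \sqrt{-3465 + 0} = \sqrt{-3465} = 3 i \sqrt{385}$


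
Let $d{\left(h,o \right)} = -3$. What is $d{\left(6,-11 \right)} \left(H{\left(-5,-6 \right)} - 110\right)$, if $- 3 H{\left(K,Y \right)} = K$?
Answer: $325$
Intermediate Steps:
$H{\left(K,Y \right)} = - \frac{K}{3}$
$d{\left(6,-11 \right)} \left(H{\left(-5,-6 \right)} - 110\right) = - 3 \left(\left(- \frac{1}{3}\right) \left(-5\right) - 110\right) = - 3 \left(\frac{5}{3} - 110\right) = \left(-3\right) \left(- \frac{325}{3}\right) = 325$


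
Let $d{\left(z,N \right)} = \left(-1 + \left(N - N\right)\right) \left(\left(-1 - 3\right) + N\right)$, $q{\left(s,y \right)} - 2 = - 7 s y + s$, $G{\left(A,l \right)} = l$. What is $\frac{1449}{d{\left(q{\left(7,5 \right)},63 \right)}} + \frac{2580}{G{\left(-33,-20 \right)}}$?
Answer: $- \frac{9060}{59} \approx -153.56$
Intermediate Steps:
$q{\left(s,y \right)} = 2 + s - 7 s y$ ($q{\left(s,y \right)} = 2 + \left(- 7 s y + s\right) = 2 - \left(- s + 7 s y\right) = 2 + s - 7 s y$)
$d{\left(z,N \right)} = 4 - N$ ($d{\left(z,N \right)} = \left(-1 + 0\right) \left(-4 + N\right) = - (-4 + N) = 4 - N$)
$\frac{1449}{d{\left(q{\left(7,5 \right)},63 \right)}} + \frac{2580}{G{\left(-33,-20 \right)}} = \frac{1449}{4 - 63} + \frac{2580}{-20} = \frac{1449}{4 - 63} + 2580 \left(- \frac{1}{20}\right) = \frac{1449}{-59} - 129 = 1449 \left(- \frac{1}{59}\right) - 129 = - \frac{1449}{59} - 129 = - \frac{9060}{59}$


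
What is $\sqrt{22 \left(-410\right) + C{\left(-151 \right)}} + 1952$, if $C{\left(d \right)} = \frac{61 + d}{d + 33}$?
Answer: $1952 + \frac{i \sqrt{31395965}}{59} \approx 1952.0 + 94.97 i$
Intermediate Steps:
$C{\left(d \right)} = \frac{61 + d}{33 + d}$
$\sqrt{22 \left(-410\right) + C{\left(-151 \right)}} + 1952 = \sqrt{22 \left(-410\right) + \frac{61 - 151}{33 - 151}} + 1952 = \sqrt{-9020 + \frac{1}{-118} \left(-90\right)} + 1952 = \sqrt{-9020 - - \frac{45}{59}} + 1952 = \sqrt{-9020 + \frac{45}{59}} + 1952 = \sqrt{- \frac{532135}{59}} + 1952 = \frac{i \sqrt{31395965}}{59} + 1952 = 1952 + \frac{i \sqrt{31395965}}{59}$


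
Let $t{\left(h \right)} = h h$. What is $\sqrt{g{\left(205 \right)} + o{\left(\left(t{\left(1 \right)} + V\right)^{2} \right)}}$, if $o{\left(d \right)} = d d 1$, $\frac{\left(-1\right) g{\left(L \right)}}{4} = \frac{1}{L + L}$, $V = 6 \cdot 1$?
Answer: $\frac{\sqrt{100901615}}{205} \approx 49.0$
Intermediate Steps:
$t{\left(h \right)} = h^{2}$
$V = 6$
$g{\left(L \right)} = - \frac{2}{L}$ ($g{\left(L \right)} = - \frac{4}{L + L} = - \frac{4}{2 L} = - 4 \frac{1}{2 L} = - \frac{2}{L}$)
$o{\left(d \right)} = d^{2}$ ($o{\left(d \right)} = d^{2} \cdot 1 = d^{2}$)
$\sqrt{g{\left(205 \right)} + o{\left(\left(t{\left(1 \right)} + V\right)^{2} \right)}} = \sqrt{- \frac{2}{205} + \left(\left(1^{2} + 6\right)^{2}\right)^{2}} = \sqrt{\left(-2\right) \frac{1}{205} + \left(\left(1 + 6\right)^{2}\right)^{2}} = \sqrt{- \frac{2}{205} + \left(7^{2}\right)^{2}} = \sqrt{- \frac{2}{205} + 49^{2}} = \sqrt{- \frac{2}{205} + 2401} = \sqrt{\frac{492203}{205}} = \frac{\sqrt{100901615}}{205}$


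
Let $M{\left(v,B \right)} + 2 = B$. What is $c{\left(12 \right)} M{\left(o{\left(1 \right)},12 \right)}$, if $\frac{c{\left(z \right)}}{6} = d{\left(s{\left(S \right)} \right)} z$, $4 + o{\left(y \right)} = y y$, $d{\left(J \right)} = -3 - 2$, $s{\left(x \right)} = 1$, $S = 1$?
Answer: $-3600$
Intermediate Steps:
$d{\left(J \right)} = -5$ ($d{\left(J \right)} = -3 - 2 = -5$)
$o{\left(y \right)} = -4 + y^{2}$ ($o{\left(y \right)} = -4 + y y = -4 + y^{2}$)
$M{\left(v,B \right)} = -2 + B$
$c{\left(z \right)} = - 30 z$ ($c{\left(z \right)} = 6 \left(- 5 z\right) = - 30 z$)
$c{\left(12 \right)} M{\left(o{\left(1 \right)},12 \right)} = \left(-30\right) 12 \left(-2 + 12\right) = \left(-360\right) 10 = -3600$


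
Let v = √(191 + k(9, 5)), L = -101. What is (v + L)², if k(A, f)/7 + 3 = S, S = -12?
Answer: (101 - √86)² ≈ 8413.7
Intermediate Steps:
k(A, f) = -105 (k(A, f) = -21 + 7*(-12) = -21 - 84 = -105)
v = √86 (v = √(191 - 105) = √86 ≈ 9.2736)
(v + L)² = (√86 - 101)² = (-101 + √86)²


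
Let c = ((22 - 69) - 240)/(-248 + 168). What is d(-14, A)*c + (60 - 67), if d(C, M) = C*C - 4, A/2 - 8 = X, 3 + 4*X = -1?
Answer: 3409/5 ≈ 681.80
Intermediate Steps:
X = -1 (X = -3/4 + (1/4)*(-1) = -3/4 - 1/4 = -1)
A = 14 (A = 16 + 2*(-1) = 16 - 2 = 14)
d(C, M) = -4 + C**2 (d(C, M) = C**2 - 4 = -4 + C**2)
c = 287/80 (c = (-47 - 240)/(-80) = -287*(-1/80) = 287/80 ≈ 3.5875)
d(-14, A)*c + (60 - 67) = (-4 + (-14)**2)*(287/80) + (60 - 67) = (-4 + 196)*(287/80) - 7 = 192*(287/80) - 7 = 3444/5 - 7 = 3409/5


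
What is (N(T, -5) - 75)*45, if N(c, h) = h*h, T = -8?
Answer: -2250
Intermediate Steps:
N(c, h) = h**2
(N(T, -5) - 75)*45 = ((-5)**2 - 75)*45 = (25 - 75)*45 = -50*45 = -2250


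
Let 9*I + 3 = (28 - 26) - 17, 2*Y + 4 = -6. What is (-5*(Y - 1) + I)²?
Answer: 784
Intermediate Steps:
Y = -5 (Y = -2 + (½)*(-6) = -2 - 3 = -5)
I = -2 (I = -⅓ + ((28 - 26) - 17)/9 = -⅓ + (2 - 17)/9 = -⅓ + (⅑)*(-15) = -⅓ - 5/3 = -2)
(-5*(Y - 1) + I)² = (-5*(-5 - 1) - 2)² = (-5*(-6) - 2)² = (30 - 2)² = 28² = 784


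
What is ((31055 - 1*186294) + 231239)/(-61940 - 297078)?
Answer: -38000/179509 ≈ -0.21169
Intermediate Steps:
((31055 - 1*186294) + 231239)/(-61940 - 297078) = ((31055 - 186294) + 231239)/(-359018) = (-155239 + 231239)*(-1/359018) = 76000*(-1/359018) = -38000/179509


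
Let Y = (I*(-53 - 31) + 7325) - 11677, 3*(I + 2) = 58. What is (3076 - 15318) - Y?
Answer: -6434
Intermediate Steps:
I = 52/3 (I = -2 + (⅓)*58 = -2 + 58/3 = 52/3 ≈ 17.333)
Y = -5808 (Y = (52*(-53 - 31)/3 + 7325) - 11677 = ((52/3)*(-84) + 7325) - 11677 = (-1456 + 7325) - 11677 = 5869 - 11677 = -5808)
(3076 - 15318) - Y = (3076 - 15318) - 1*(-5808) = -12242 + 5808 = -6434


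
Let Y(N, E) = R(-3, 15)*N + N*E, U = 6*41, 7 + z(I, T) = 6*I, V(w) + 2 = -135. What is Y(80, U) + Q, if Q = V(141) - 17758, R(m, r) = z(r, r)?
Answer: 8425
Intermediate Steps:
V(w) = -137 (V(w) = -2 - 135 = -137)
z(I, T) = -7 + 6*I
R(m, r) = -7 + 6*r
U = 246
Y(N, E) = 83*N + E*N (Y(N, E) = (-7 + 6*15)*N + N*E = (-7 + 90)*N + E*N = 83*N + E*N)
Q = -17895 (Q = -137 - 17758 = -17895)
Y(80, U) + Q = 80*(83 + 246) - 17895 = 80*329 - 17895 = 26320 - 17895 = 8425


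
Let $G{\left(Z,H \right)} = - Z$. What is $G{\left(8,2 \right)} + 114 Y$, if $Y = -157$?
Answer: $-17906$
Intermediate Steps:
$G{\left(8,2 \right)} + 114 Y = \left(-1\right) 8 + 114 \left(-157\right) = -8 - 17898 = -17906$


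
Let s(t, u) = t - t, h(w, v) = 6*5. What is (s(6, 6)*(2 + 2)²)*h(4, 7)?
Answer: 0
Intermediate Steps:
h(w, v) = 30
s(t, u) = 0
(s(6, 6)*(2 + 2)²)*h(4, 7) = (0*(2 + 2)²)*30 = (0*4²)*30 = (0*16)*30 = 0*30 = 0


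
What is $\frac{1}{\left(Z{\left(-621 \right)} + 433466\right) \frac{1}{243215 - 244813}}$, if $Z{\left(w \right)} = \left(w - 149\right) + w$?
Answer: $- \frac{1598}{432075} \approx -0.0036984$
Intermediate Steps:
$Z{\left(w \right)} = -149 + 2 w$ ($Z{\left(w \right)} = \left(-149 + w\right) + w = -149 + 2 w$)
$\frac{1}{\left(Z{\left(-621 \right)} + 433466\right) \frac{1}{243215 - 244813}} = \frac{1}{\left(\left(-149 + 2 \left(-621\right)\right) + 433466\right) \frac{1}{243215 - 244813}} = \frac{1}{\left(\left(-149 - 1242\right) + 433466\right) \frac{1}{-1598}} = \frac{1}{\left(-1391 + 433466\right) \left(- \frac{1}{1598}\right)} = \frac{1}{432075 \left(- \frac{1}{1598}\right)} = \frac{1}{- \frac{432075}{1598}} = - \frac{1598}{432075}$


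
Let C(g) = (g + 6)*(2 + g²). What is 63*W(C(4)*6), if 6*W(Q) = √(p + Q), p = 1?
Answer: 21*√1081/2 ≈ 345.23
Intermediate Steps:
C(g) = (2 + g²)*(6 + g) (C(g) = (6 + g)*(2 + g²) = (2 + g²)*(6 + g))
W(Q) = √(1 + Q)/6
63*W(C(4)*6) = 63*(√(1 + (12 + 4³ + 2*4 + 6*4²)*6)/6) = 63*(√(1 + (12 + 64 + 8 + 6*16)*6)/6) = 63*(√(1 + (12 + 64 + 8 + 96)*6)/6) = 63*(√(1 + 180*6)/6) = 63*(√(1 + 1080)/6) = 63*(√1081/6) = 21*√1081/2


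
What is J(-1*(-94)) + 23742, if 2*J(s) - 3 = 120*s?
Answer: 58767/2 ≈ 29384.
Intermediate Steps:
J(s) = 3/2 + 60*s (J(s) = 3/2 + (120*s)/2 = 3/2 + 60*s)
J(-1*(-94)) + 23742 = (3/2 + 60*(-1*(-94))) + 23742 = (3/2 + 60*94) + 23742 = (3/2 + 5640) + 23742 = 11283/2 + 23742 = 58767/2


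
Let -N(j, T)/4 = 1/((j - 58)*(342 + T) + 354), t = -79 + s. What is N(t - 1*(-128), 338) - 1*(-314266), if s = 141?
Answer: 14159883160/45057 ≈ 3.1427e+5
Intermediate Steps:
t = 62 (t = -79 + 141 = 62)
N(j, T) = -4/(354 + (-58 + j)*(342 + T)) (N(j, T) = -4/((j - 58)*(342 + T) + 354) = -4/((-58 + j)*(342 + T) + 354) = -4/(354 + (-58 + j)*(342 + T)))
N(t - 1*(-128), 338) - 1*(-314266) = -4/(-19482 - 58*338 + 342*(62 - 1*(-128)) + 338*(62 - 1*(-128))) - 1*(-314266) = -4/(-19482 - 19604 + 342*(62 + 128) + 338*(62 + 128)) + 314266 = -4/(-19482 - 19604 + 342*190 + 338*190) + 314266 = -4/(-19482 - 19604 + 64980 + 64220) + 314266 = -4/90114 + 314266 = -4*1/90114 + 314266 = -2/45057 + 314266 = 14159883160/45057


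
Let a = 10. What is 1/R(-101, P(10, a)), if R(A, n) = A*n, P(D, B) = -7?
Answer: 1/707 ≈ 0.0014144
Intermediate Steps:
1/R(-101, P(10, a)) = 1/(-101*(-7)) = 1/707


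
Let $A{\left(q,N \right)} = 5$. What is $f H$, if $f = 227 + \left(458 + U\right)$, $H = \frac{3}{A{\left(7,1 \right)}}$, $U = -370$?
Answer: $189$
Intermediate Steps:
$H = \frac{3}{5} \approx 0.6$
$f = 315$ ($f = 227 + \left(458 - 370\right) = 227 + 88 = 315$)
$f H = 315 \cdot \frac{3}{5} = 189$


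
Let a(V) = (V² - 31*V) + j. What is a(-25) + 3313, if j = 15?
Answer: 4728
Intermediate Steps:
a(V) = 15 + V² - 31*V (a(V) = (V² - 31*V) + 15 = 15 + V² - 31*V)
a(-25) + 3313 = (15 + (-25)² - 31*(-25)) + 3313 = (15 + 625 + 775) + 3313 = 1415 + 3313 = 4728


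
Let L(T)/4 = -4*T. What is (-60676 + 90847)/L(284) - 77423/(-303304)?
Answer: -1099896859/172276672 ≈ -6.3845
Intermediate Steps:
L(T) = -16*T (L(T) = 4*(-4*T) = -16*T)
(-60676 + 90847)/L(284) - 77423/(-303304) = (-60676 + 90847)/((-16*284)) - 77423/(-303304) = 30171/(-4544) - 77423*(-1/303304) = 30171*(-1/4544) + 77423/303304 = -30171/4544 + 77423/303304 = -1099896859/172276672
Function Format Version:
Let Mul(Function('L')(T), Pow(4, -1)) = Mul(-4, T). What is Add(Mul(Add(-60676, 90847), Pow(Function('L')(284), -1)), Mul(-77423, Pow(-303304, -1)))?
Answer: Rational(-1099896859, 172276672) ≈ -6.3845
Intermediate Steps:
Function('L')(T) = Mul(-16, T) (Function('L')(T) = Mul(4, Mul(-4, T)) = Mul(-16, T))
Add(Mul(Add(-60676, 90847), Pow(Function('L')(284), -1)), Mul(-77423, Pow(-303304, -1))) = Add(Mul(Add(-60676, 90847), Pow(Mul(-16, 284), -1)), Mul(-77423, Pow(-303304, -1))) = Add(Mul(30171, Pow(-4544, -1)), Mul(-77423, Rational(-1, 303304))) = Add(Mul(30171, Rational(-1, 4544)), Rational(77423, 303304)) = Add(Rational(-30171, 4544), Rational(77423, 303304)) = Rational(-1099896859, 172276672)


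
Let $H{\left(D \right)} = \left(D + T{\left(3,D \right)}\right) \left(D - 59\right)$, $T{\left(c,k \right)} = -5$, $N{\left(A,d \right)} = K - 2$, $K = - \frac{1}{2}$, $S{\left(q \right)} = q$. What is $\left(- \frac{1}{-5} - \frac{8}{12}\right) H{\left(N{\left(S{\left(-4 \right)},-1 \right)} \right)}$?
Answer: $- \frac{861}{4} \approx -215.25$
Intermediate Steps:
$K = - \frac{1}{2}$ ($K = \left(-1\right) \frac{1}{2} = - \frac{1}{2} \approx -0.5$)
$N{\left(A,d \right)} = - \frac{5}{2}$ ($N{\left(A,d \right)} = - \frac{1}{2} - 2 = - \frac{5}{2}$)
$H{\left(D \right)} = \left(-59 + D\right) \left(-5 + D\right)$ ($H{\left(D \right)} = \left(D - 5\right) \left(D - 59\right) = \left(-5 + D\right) \left(-59 + D\right) = \left(-59 + D\right) \left(-5 + D\right)$)
$\left(- \frac{1}{-5} - \frac{8}{12}\right) H{\left(N{\left(S{\left(-4 \right)},-1 \right)} \right)} = \left(- \frac{1}{-5} - \frac{8}{12}\right) \left(295 + \left(- \frac{5}{2}\right)^{2} - -160\right) = \left(\left(-1\right) \left(- \frac{1}{5}\right) - \frac{2}{3}\right) \left(295 + \frac{25}{4} + 160\right) = \left(\frac{1}{5} - \frac{2}{3}\right) \frac{1845}{4} = \left(- \frac{7}{15}\right) \frac{1845}{4} = - \frac{861}{4}$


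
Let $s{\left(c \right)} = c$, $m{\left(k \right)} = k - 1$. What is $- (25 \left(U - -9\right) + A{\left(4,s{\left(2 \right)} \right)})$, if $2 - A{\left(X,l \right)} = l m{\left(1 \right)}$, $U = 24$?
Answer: $-827$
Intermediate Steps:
$m{\left(k \right)} = -1 + k$ ($m{\left(k \right)} = k - 1 = -1 + k$)
$A{\left(X,l \right)} = 2$ ($A{\left(X,l \right)} = 2 - l \left(-1 + 1\right) = 2 - l 0 = 2 - 0 = 2 + 0 = 2$)
$- (25 \left(U - -9\right) + A{\left(4,s{\left(2 \right)} \right)}) = - (25 \left(24 - -9\right) + 2) = - (25 \left(24 + 9\right) + 2) = - (25 \cdot 33 + 2) = - (825 + 2) = \left(-1\right) 827 = -827$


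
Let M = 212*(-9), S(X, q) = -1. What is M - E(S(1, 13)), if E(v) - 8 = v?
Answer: -1915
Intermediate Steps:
E(v) = 8 + v
M = -1908
M - E(S(1, 13)) = -1908 - (8 - 1) = -1908 - 1*7 = -1908 - 7 = -1915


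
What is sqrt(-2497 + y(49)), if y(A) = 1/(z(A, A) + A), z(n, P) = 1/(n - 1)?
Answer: I*sqrt(13824799729)/2353 ≈ 49.97*I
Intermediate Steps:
z(n, P) = 1/(-1 + n)
y(A) = 1/(A + 1/(-1 + A)) (y(A) = 1/(1/(-1 + A) + A) = 1/(A + 1/(-1 + A)))
sqrt(-2497 + y(49)) = sqrt(-2497 + (-1 + 49)/(1 + 49*(-1 + 49))) = sqrt(-2497 + 48/(1 + 49*48)) = sqrt(-2497 + 48/(1 + 2352)) = sqrt(-2497 + 48/2353) = sqrt(-5875393/2353) = I*sqrt(13824799729)/2353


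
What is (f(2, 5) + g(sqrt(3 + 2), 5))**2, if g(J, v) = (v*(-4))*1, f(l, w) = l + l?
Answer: 256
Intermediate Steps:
f(l, w) = 2*l
g(J, v) = -4*v (g(J, v) = -4*v*1 = -4*v)
(f(2, 5) + g(sqrt(3 + 2), 5))**2 = (2*2 - 4*5)**2 = (4 - 20)**2 = (-16)**2 = 256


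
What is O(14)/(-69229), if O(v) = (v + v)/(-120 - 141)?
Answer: 28/18068769 ≈ 1.5496e-6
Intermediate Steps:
O(v) = -2*v/261 (O(v) = (2*v)/(-261) = (2*v)*(-1/261) = -2*v/261)
O(14)/(-69229) = -2/261*14/(-69229) = -28/261*(-1/69229) = 28/18068769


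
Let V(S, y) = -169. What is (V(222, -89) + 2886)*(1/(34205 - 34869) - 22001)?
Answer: -39691742805/664 ≈ -5.9777e+7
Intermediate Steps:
(V(222, -89) + 2886)*(1/(34205 - 34869) - 22001) = (-169 + 2886)*(1/(34205 - 34869) - 22001) = 2717*(1/(-664) - 22001) = 2717*(-1/664 - 22001) = 2717*(-14608665/664) = -39691742805/664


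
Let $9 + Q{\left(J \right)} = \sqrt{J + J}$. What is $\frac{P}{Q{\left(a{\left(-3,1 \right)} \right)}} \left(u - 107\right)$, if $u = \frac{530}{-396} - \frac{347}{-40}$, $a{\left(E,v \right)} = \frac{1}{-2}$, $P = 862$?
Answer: $\frac{170101477}{18040} + \frac{170101477 i}{162360} \approx 9429.1 + 1047.7 i$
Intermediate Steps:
$a{\left(E,v \right)} = - \frac{1}{2}$
$u = \frac{29053}{3960}$ ($u = 530 \left(- \frac{1}{396}\right) - - \frac{347}{40} = - \frac{265}{198} + \frac{347}{40} = \frac{29053}{3960} \approx 7.3366$)
$Q{\left(J \right)} = -9 + \sqrt{2} \sqrt{J}$ ($Q{\left(J \right)} = -9 + \sqrt{J + J} = -9 + \sqrt{2 J} = -9 + \sqrt{2} \sqrt{J}$)
$\frac{P}{Q{\left(a{\left(-3,1 \right)} \right)}} \left(u - 107\right) = \frac{862}{-9 + \sqrt{2} \sqrt{- \frac{1}{2}}} \left(\frac{29053}{3960} - 107\right) = \frac{862}{-9 + \sqrt{2} \frac{i \sqrt{2}}{2}} \left(- \frac{394667}{3960}\right) = \frac{862}{-9 + i} \left(- \frac{394667}{3960}\right) = 862 \frac{-9 - i}{82} \left(- \frac{394667}{3960}\right) = \frac{431 \left(-9 - i\right)}{41} \left(- \frac{394667}{3960}\right) = - \frac{170101477 \left(-9 - i\right)}{162360}$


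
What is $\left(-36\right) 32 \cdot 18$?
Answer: $-20736$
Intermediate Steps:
$\left(-36\right) 32 \cdot 18 = \left(-1152\right) 18 = -20736$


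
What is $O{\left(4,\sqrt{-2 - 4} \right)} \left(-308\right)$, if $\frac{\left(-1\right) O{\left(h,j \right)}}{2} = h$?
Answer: $2464$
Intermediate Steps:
$O{\left(h,j \right)} = - 2 h$
$O{\left(4,\sqrt{-2 - 4} \right)} \left(-308\right) = \left(-2\right) 4 \left(-308\right) = \left(-8\right) \left(-308\right) = 2464$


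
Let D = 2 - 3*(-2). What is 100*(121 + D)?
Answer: 12900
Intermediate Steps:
D = 8 (D = 2 + 6 = 8)
100*(121 + D) = 100*(121 + 8) = 100*129 = 12900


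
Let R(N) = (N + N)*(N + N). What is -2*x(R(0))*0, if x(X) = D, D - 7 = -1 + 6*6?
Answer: 0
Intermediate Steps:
R(N) = 4*N² (R(N) = (2*N)*(2*N) = 4*N²)
D = 42 (D = 7 + (-1 + 6*6) = 7 + (-1 + 36) = 7 + 35 = 42)
x(X) = 42
-2*x(R(0))*0 = -2*42*0 = -84*0 = 0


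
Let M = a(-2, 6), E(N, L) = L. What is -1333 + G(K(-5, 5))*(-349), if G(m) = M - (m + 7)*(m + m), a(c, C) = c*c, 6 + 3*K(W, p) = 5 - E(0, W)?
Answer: 45239/9 ≈ 5026.6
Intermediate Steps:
K(W, p) = -⅓ - W/3 (K(W, p) = -2 + (5 - W)/3 = -2 + (5/3 - W/3) = -⅓ - W/3)
a(c, C) = c²
M = 4 (M = (-2)² = 4)
G(m) = 4 - 2*m*(7 + m) (G(m) = 4 - (m + 7)*(m + m) = 4 - (7 + m)*2*m = 4 - 2*m*(7 + m))
-1333 + G(K(-5, 5))*(-349) = -1333 + (4 - 14*(-⅓ - ⅓*(-5)) - 2*(-⅓ - ⅓*(-5))²)*(-349) = -1333 + (4 - 14*(-⅓ + 5/3) - 2*(-⅓ + 5/3)²)*(-349) = -1333 + (4 - 14*4/3 - 2*(4/3)²)*(-349) = -1333 + (4 - 56/3 - 2*16/9)*(-349) = -1333 + (4 - 56/3 - 32/9)*(-349) = -1333 - 164/9*(-349) = -1333 + 57236/9 = 45239/9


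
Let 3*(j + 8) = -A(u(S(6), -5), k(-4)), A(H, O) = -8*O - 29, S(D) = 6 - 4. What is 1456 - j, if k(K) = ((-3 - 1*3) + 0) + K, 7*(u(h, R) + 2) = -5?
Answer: 1481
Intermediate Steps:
S(D) = 2
u(h, R) = -19/7 (u(h, R) = -2 + (⅐)*(-5) = -2 - 5/7 = -19/7)
k(K) = -6 + K (k(K) = ((-3 - 3) + 0) + K = (-6 + 0) + K = -6 + K)
A(H, O) = -29 - 8*O
j = -25 (j = -8 + (-(-29 - 8*(-6 - 4)))/3 = -8 + (-(-29 - 8*(-10)))/3 = -8 + (-(-29 + 80))/3 = -8 + (-1*51)/3 = -8 + (⅓)*(-51) = -8 - 17 = -25)
1456 - j = 1456 - 1*(-25) = 1456 + 25 = 1481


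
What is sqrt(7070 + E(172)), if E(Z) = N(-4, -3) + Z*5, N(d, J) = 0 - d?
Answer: sqrt(7934) ≈ 89.073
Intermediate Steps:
N(d, J) = -d
E(Z) = 4 + 5*Z (E(Z) = -1*(-4) + Z*5 = 4 + 5*Z)
sqrt(7070 + E(172)) = sqrt(7070 + (4 + 5*172)) = sqrt(7070 + (4 + 860)) = sqrt(7070 + 864) = sqrt(7934)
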